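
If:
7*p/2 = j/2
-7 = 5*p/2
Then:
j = -98/5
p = -14/5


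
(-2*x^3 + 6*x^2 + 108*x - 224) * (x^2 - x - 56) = -2*x^5 + 8*x^4 + 214*x^3 - 668*x^2 - 5824*x + 12544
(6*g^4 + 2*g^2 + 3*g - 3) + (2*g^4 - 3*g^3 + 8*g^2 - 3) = 8*g^4 - 3*g^3 + 10*g^2 + 3*g - 6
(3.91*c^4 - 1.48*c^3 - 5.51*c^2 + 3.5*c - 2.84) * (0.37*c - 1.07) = 1.4467*c^5 - 4.7313*c^4 - 0.4551*c^3 + 7.1907*c^2 - 4.7958*c + 3.0388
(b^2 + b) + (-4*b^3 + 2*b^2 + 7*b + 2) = -4*b^3 + 3*b^2 + 8*b + 2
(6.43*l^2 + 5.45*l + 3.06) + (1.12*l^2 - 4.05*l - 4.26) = 7.55*l^2 + 1.4*l - 1.2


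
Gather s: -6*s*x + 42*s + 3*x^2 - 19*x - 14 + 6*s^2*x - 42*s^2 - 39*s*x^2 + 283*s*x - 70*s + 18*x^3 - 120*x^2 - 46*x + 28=s^2*(6*x - 42) + s*(-39*x^2 + 277*x - 28) + 18*x^3 - 117*x^2 - 65*x + 14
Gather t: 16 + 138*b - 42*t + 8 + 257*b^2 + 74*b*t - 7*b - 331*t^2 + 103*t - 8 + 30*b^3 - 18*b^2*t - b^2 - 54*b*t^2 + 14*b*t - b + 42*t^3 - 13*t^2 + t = 30*b^3 + 256*b^2 + 130*b + 42*t^3 + t^2*(-54*b - 344) + t*(-18*b^2 + 88*b + 62) + 16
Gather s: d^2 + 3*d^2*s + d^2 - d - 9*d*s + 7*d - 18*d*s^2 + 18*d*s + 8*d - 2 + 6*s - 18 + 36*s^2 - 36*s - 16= 2*d^2 + 14*d + s^2*(36 - 18*d) + s*(3*d^2 + 9*d - 30) - 36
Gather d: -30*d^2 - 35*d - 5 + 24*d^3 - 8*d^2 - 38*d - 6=24*d^3 - 38*d^2 - 73*d - 11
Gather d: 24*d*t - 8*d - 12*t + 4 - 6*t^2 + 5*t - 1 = d*(24*t - 8) - 6*t^2 - 7*t + 3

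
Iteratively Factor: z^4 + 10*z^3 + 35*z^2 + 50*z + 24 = (z + 1)*(z^3 + 9*z^2 + 26*z + 24) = (z + 1)*(z + 4)*(z^2 + 5*z + 6) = (z + 1)*(z + 2)*(z + 4)*(z + 3)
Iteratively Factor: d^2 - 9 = (d + 3)*(d - 3)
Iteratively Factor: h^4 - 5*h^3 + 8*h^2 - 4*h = (h - 1)*(h^3 - 4*h^2 + 4*h) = (h - 2)*(h - 1)*(h^2 - 2*h) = h*(h - 2)*(h - 1)*(h - 2)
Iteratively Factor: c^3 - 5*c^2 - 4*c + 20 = (c - 2)*(c^2 - 3*c - 10) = (c - 5)*(c - 2)*(c + 2)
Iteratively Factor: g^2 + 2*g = (g + 2)*(g)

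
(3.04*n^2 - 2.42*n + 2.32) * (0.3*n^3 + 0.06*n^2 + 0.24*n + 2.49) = 0.912*n^5 - 0.5436*n^4 + 1.2804*n^3 + 7.128*n^2 - 5.469*n + 5.7768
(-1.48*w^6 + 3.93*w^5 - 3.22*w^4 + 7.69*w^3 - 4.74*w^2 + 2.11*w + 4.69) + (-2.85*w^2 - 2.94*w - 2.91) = -1.48*w^6 + 3.93*w^5 - 3.22*w^4 + 7.69*w^3 - 7.59*w^2 - 0.83*w + 1.78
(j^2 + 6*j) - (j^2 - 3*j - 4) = 9*j + 4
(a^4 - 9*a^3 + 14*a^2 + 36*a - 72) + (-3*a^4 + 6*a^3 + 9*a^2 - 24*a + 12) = -2*a^4 - 3*a^3 + 23*a^2 + 12*a - 60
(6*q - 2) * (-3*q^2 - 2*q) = -18*q^3 - 6*q^2 + 4*q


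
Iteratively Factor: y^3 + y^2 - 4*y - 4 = (y - 2)*(y^2 + 3*y + 2) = (y - 2)*(y + 2)*(y + 1)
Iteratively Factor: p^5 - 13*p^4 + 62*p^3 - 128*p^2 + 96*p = (p)*(p^4 - 13*p^3 + 62*p^2 - 128*p + 96) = p*(p - 4)*(p^3 - 9*p^2 + 26*p - 24) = p*(p - 4)*(p - 3)*(p^2 - 6*p + 8) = p*(p - 4)^2*(p - 3)*(p - 2)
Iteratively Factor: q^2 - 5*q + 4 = (q - 1)*(q - 4)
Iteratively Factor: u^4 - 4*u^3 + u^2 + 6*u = (u)*(u^3 - 4*u^2 + u + 6) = u*(u - 2)*(u^2 - 2*u - 3) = u*(u - 2)*(u + 1)*(u - 3)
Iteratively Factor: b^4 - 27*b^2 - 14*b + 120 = (b + 3)*(b^3 - 3*b^2 - 18*b + 40) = (b - 5)*(b + 3)*(b^2 + 2*b - 8) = (b - 5)*(b + 3)*(b + 4)*(b - 2)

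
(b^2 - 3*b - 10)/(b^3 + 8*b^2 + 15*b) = (b^2 - 3*b - 10)/(b*(b^2 + 8*b + 15))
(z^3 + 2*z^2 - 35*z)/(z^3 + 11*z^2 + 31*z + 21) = z*(z - 5)/(z^2 + 4*z + 3)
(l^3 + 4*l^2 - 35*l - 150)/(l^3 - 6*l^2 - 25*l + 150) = (l + 5)/(l - 5)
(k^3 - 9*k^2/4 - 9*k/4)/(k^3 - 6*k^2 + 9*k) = (k + 3/4)/(k - 3)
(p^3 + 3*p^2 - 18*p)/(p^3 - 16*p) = (p^2 + 3*p - 18)/(p^2 - 16)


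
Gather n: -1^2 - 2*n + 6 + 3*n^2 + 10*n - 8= 3*n^2 + 8*n - 3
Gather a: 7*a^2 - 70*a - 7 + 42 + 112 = 7*a^2 - 70*a + 147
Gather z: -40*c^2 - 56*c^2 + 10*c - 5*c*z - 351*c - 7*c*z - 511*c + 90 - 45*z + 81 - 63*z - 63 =-96*c^2 - 852*c + z*(-12*c - 108) + 108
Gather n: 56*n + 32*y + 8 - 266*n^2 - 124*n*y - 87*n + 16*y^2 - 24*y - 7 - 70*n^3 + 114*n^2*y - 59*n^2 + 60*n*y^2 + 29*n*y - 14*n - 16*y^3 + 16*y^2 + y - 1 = -70*n^3 + n^2*(114*y - 325) + n*(60*y^2 - 95*y - 45) - 16*y^3 + 32*y^2 + 9*y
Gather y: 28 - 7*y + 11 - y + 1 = 40 - 8*y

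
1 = 1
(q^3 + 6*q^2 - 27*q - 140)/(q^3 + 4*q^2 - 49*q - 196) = (q - 5)/(q - 7)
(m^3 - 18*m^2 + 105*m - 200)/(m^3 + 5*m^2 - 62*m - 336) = (m^2 - 10*m + 25)/(m^2 + 13*m + 42)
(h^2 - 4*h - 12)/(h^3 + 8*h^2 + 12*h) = (h - 6)/(h*(h + 6))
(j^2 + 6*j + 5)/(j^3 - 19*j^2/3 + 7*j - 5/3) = 3*(j^2 + 6*j + 5)/(3*j^3 - 19*j^2 + 21*j - 5)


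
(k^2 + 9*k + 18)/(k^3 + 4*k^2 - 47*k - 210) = (k + 3)/(k^2 - 2*k - 35)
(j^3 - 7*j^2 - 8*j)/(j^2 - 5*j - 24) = j*(j + 1)/(j + 3)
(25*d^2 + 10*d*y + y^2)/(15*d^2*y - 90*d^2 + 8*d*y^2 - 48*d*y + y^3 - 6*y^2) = (5*d + y)/(3*d*y - 18*d + y^2 - 6*y)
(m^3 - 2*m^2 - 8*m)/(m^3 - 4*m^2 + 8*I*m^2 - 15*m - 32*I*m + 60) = m*(m + 2)/(m^2 + 8*I*m - 15)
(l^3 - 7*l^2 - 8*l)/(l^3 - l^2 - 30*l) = (-l^2 + 7*l + 8)/(-l^2 + l + 30)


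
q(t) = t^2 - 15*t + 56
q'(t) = 2*t - 15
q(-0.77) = 68.14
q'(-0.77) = -16.54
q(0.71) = 45.85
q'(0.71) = -13.58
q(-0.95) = 71.15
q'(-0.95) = -16.90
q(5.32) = 4.50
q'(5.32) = -4.36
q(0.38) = 50.44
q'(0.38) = -14.24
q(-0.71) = 67.15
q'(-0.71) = -16.42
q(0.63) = 46.95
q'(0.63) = -13.74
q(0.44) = 49.59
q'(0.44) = -14.12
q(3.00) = 20.00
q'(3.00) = -9.00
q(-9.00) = 272.00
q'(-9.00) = -33.00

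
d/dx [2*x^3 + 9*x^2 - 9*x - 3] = 6*x^2 + 18*x - 9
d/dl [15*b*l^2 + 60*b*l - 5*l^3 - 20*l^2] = 30*b*l + 60*b - 15*l^2 - 40*l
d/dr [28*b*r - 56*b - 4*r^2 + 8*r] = 28*b - 8*r + 8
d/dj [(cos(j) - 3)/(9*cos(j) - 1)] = -26*sin(j)/(9*cos(j) - 1)^2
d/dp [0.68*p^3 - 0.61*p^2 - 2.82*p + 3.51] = 2.04*p^2 - 1.22*p - 2.82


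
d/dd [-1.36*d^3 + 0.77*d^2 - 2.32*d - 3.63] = -4.08*d^2 + 1.54*d - 2.32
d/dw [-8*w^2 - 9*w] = -16*w - 9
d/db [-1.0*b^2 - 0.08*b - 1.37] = -2.0*b - 0.08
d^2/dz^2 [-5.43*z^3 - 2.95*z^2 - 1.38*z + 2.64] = -32.58*z - 5.9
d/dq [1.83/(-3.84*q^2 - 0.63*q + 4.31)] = (14.0544*q + 1.1529)/(3.84*q^2 + 0.63*q - 4.31)^2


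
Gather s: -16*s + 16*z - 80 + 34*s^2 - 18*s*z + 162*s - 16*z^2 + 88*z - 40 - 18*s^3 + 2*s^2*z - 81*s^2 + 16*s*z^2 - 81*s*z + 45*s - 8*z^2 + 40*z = -18*s^3 + s^2*(2*z - 47) + s*(16*z^2 - 99*z + 191) - 24*z^2 + 144*z - 120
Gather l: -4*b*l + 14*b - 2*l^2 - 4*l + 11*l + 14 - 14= 14*b - 2*l^2 + l*(7 - 4*b)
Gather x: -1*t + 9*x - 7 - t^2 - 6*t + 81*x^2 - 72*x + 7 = -t^2 - 7*t + 81*x^2 - 63*x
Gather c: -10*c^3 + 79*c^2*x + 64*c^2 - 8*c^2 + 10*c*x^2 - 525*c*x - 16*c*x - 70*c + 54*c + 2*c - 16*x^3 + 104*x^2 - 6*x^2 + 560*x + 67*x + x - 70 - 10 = -10*c^3 + c^2*(79*x + 56) + c*(10*x^2 - 541*x - 14) - 16*x^3 + 98*x^2 + 628*x - 80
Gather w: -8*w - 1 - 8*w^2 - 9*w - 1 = -8*w^2 - 17*w - 2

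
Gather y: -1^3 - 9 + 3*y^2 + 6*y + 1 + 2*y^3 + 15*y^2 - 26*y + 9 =2*y^3 + 18*y^2 - 20*y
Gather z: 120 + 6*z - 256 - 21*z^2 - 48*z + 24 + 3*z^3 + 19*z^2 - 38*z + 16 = 3*z^3 - 2*z^2 - 80*z - 96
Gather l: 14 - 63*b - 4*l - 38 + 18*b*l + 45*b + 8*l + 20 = -18*b + l*(18*b + 4) - 4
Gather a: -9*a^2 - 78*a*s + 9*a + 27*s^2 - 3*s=-9*a^2 + a*(9 - 78*s) + 27*s^2 - 3*s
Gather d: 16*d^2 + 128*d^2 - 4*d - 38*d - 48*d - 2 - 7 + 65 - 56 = 144*d^2 - 90*d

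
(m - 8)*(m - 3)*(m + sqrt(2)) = m^3 - 11*m^2 + sqrt(2)*m^2 - 11*sqrt(2)*m + 24*m + 24*sqrt(2)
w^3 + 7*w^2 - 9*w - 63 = (w - 3)*(w + 3)*(w + 7)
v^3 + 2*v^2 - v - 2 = (v - 1)*(v + 1)*(v + 2)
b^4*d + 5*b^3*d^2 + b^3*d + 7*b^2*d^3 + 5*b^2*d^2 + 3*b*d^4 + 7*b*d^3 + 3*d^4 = (b + d)^2*(b + 3*d)*(b*d + d)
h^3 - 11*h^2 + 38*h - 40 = (h - 5)*(h - 4)*(h - 2)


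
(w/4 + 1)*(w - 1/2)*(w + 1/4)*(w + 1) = w^4/4 + 19*w^3/16 + 21*w^2/32 - 13*w/32 - 1/8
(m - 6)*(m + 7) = m^2 + m - 42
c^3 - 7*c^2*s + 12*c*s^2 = c*(c - 4*s)*(c - 3*s)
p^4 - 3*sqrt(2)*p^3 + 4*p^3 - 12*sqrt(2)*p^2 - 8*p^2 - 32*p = p*(p + 4)*(p - 4*sqrt(2))*(p + sqrt(2))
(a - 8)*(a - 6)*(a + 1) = a^3 - 13*a^2 + 34*a + 48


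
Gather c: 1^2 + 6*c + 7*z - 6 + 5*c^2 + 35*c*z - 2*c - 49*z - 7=5*c^2 + c*(35*z + 4) - 42*z - 12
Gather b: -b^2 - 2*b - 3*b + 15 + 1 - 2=-b^2 - 5*b + 14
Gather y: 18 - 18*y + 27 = 45 - 18*y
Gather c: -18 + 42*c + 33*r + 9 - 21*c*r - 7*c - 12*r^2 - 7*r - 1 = c*(35 - 21*r) - 12*r^2 + 26*r - 10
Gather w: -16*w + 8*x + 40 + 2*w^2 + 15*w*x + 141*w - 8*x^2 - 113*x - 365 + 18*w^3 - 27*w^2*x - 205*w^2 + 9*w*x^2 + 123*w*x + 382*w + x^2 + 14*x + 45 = 18*w^3 + w^2*(-27*x - 203) + w*(9*x^2 + 138*x + 507) - 7*x^2 - 91*x - 280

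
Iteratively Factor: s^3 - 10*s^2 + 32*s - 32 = (s - 2)*(s^2 - 8*s + 16) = (s - 4)*(s - 2)*(s - 4)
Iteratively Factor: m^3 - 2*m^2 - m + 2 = (m + 1)*(m^2 - 3*m + 2) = (m - 2)*(m + 1)*(m - 1)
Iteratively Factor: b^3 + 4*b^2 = (b + 4)*(b^2) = b*(b + 4)*(b)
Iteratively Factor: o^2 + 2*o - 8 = (o - 2)*(o + 4)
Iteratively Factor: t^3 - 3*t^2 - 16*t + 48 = (t - 4)*(t^2 + t - 12) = (t - 4)*(t + 4)*(t - 3)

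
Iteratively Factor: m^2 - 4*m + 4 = (m - 2)*(m - 2)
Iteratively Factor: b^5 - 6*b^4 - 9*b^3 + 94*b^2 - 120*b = (b - 5)*(b^4 - b^3 - 14*b^2 + 24*b) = (b - 5)*(b - 2)*(b^3 + b^2 - 12*b) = b*(b - 5)*(b - 2)*(b^2 + b - 12) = b*(b - 5)*(b - 3)*(b - 2)*(b + 4)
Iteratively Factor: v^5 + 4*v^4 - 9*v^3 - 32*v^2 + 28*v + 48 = (v + 3)*(v^4 + v^3 - 12*v^2 + 4*v + 16) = (v - 2)*(v + 3)*(v^3 + 3*v^2 - 6*v - 8) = (v - 2)*(v + 1)*(v + 3)*(v^2 + 2*v - 8) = (v - 2)^2*(v + 1)*(v + 3)*(v + 4)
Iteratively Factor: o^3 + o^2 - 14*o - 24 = (o + 2)*(o^2 - o - 12) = (o - 4)*(o + 2)*(o + 3)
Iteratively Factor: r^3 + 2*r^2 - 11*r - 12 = (r + 1)*(r^2 + r - 12) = (r + 1)*(r + 4)*(r - 3)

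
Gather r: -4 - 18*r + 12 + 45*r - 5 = 27*r + 3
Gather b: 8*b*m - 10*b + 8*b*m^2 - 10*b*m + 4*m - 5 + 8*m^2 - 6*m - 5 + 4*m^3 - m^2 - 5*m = b*(8*m^2 - 2*m - 10) + 4*m^3 + 7*m^2 - 7*m - 10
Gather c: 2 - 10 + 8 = 0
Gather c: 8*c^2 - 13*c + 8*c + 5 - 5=8*c^2 - 5*c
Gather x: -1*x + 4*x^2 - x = 4*x^2 - 2*x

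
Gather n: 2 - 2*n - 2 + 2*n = 0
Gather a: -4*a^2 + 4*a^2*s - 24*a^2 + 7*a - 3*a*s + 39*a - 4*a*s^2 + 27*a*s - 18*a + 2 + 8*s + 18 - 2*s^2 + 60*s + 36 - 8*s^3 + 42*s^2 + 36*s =a^2*(4*s - 28) + a*(-4*s^2 + 24*s + 28) - 8*s^3 + 40*s^2 + 104*s + 56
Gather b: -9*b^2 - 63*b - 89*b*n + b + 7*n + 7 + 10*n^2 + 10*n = -9*b^2 + b*(-89*n - 62) + 10*n^2 + 17*n + 7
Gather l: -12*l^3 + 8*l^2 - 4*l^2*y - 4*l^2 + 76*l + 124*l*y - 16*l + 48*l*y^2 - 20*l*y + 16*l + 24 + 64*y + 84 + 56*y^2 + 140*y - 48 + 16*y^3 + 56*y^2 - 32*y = -12*l^3 + l^2*(4 - 4*y) + l*(48*y^2 + 104*y + 76) + 16*y^3 + 112*y^2 + 172*y + 60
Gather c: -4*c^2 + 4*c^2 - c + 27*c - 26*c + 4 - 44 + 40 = 0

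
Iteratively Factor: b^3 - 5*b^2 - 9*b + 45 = (b - 3)*(b^2 - 2*b - 15) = (b - 3)*(b + 3)*(b - 5)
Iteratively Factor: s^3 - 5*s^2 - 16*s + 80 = (s + 4)*(s^2 - 9*s + 20) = (s - 5)*(s + 4)*(s - 4)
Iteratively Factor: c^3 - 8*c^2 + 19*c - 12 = (c - 4)*(c^2 - 4*c + 3) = (c - 4)*(c - 1)*(c - 3)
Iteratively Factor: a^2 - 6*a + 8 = (a - 4)*(a - 2)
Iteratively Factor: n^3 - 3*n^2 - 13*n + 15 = (n - 1)*(n^2 - 2*n - 15) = (n - 1)*(n + 3)*(n - 5)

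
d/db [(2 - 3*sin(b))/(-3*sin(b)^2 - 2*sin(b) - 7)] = (-9*sin(b)^2 + 12*sin(b) + 25)*cos(b)/(3*sin(b)^2 + 2*sin(b) + 7)^2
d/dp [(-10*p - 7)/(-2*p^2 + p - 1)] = (20*p^2 - 10*p - (4*p - 1)*(10*p + 7) + 10)/(2*p^2 - p + 1)^2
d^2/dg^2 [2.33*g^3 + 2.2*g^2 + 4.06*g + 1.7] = 13.98*g + 4.4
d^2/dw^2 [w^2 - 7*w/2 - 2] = 2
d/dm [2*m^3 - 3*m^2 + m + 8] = 6*m^2 - 6*m + 1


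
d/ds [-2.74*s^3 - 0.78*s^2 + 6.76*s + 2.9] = -8.22*s^2 - 1.56*s + 6.76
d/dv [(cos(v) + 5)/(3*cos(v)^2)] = (cos(v) + 10)*sin(v)/(3*cos(v)^3)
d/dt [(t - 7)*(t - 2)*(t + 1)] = 3*t^2 - 16*t + 5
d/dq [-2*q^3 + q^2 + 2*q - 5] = -6*q^2 + 2*q + 2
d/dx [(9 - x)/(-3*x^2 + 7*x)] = 3*(-x^2 + 18*x - 21)/(x^2*(9*x^2 - 42*x + 49))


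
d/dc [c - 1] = 1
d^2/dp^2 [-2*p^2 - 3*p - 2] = -4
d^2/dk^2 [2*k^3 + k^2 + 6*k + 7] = 12*k + 2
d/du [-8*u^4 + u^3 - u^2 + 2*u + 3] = -32*u^3 + 3*u^2 - 2*u + 2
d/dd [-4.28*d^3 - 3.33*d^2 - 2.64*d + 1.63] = -12.84*d^2 - 6.66*d - 2.64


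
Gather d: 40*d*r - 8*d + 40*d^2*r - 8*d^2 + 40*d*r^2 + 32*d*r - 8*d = d^2*(40*r - 8) + d*(40*r^2 + 72*r - 16)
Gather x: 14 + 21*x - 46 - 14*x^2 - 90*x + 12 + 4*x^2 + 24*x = -10*x^2 - 45*x - 20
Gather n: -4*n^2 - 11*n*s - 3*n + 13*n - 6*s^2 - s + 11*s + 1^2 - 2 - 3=-4*n^2 + n*(10 - 11*s) - 6*s^2 + 10*s - 4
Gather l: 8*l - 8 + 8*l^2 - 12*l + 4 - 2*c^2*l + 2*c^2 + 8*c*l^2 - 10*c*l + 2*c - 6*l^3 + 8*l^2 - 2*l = 2*c^2 + 2*c - 6*l^3 + l^2*(8*c + 16) + l*(-2*c^2 - 10*c - 6) - 4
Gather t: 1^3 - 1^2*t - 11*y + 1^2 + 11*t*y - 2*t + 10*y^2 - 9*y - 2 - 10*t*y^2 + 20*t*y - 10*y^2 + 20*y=t*(-10*y^2 + 31*y - 3)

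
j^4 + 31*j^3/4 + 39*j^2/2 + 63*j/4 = j*(j + 7/4)*(j + 3)^2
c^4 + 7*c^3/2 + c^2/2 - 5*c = c*(c - 1)*(c + 2)*(c + 5/2)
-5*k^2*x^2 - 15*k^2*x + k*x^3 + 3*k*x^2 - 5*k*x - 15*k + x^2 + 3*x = (-5*k + x)*(x + 3)*(k*x + 1)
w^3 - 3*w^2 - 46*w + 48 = (w - 8)*(w - 1)*(w + 6)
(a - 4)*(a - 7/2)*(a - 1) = a^3 - 17*a^2/2 + 43*a/2 - 14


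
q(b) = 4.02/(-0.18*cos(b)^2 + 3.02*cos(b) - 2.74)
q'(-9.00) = -0.17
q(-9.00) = -0.71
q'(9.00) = 0.17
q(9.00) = -0.71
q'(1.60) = 1.52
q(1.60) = -1.42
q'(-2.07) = -0.63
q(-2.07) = -0.95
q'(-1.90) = -0.86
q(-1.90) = -1.08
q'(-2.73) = -0.17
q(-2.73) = -0.71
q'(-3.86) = 0.33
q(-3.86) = -0.79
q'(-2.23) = -0.47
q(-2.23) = -0.86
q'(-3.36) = 0.09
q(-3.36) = -0.69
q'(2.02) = 0.69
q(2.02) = -0.98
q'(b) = 4.02*(-0.36*sin(b)*cos(b) + 3.02*sin(b))/(-0.18*cos(b)^2 + 3.02*cos(b) - 2.74)^2 = (12.1404 - 1.4472*cos(b))*sin(b)/(0.18*cos(b)^2 - 3.02*cos(b) + 2.74)^2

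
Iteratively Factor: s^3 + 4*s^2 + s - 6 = (s + 3)*(s^2 + s - 2) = (s + 2)*(s + 3)*(s - 1)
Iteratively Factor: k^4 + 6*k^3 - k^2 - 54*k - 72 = (k + 2)*(k^3 + 4*k^2 - 9*k - 36) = (k + 2)*(k + 3)*(k^2 + k - 12) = (k + 2)*(k + 3)*(k + 4)*(k - 3)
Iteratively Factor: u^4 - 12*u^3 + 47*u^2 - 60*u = (u - 4)*(u^3 - 8*u^2 + 15*u) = (u - 5)*(u - 4)*(u^2 - 3*u) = u*(u - 5)*(u - 4)*(u - 3)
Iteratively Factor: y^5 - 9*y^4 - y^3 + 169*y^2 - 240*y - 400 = (y + 1)*(y^4 - 10*y^3 + 9*y^2 + 160*y - 400) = (y - 5)*(y + 1)*(y^3 - 5*y^2 - 16*y + 80) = (y - 5)^2*(y + 1)*(y^2 - 16) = (y - 5)^2*(y + 1)*(y + 4)*(y - 4)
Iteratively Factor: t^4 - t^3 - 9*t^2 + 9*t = (t)*(t^3 - t^2 - 9*t + 9) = t*(t - 3)*(t^2 + 2*t - 3) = t*(t - 3)*(t - 1)*(t + 3)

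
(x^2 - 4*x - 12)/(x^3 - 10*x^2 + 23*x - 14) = (x^2 - 4*x - 12)/(x^3 - 10*x^2 + 23*x - 14)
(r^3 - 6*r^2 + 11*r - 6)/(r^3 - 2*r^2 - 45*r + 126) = (r^2 - 3*r + 2)/(r^2 + r - 42)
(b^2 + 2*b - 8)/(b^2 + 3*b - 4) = (b - 2)/(b - 1)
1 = 1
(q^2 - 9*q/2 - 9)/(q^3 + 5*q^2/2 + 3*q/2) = (q - 6)/(q*(q + 1))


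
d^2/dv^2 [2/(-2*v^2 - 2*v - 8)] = 2*(v^2 + v - (2*v + 1)^2 + 4)/(v^2 + v + 4)^3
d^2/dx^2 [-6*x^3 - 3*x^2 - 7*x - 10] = -36*x - 6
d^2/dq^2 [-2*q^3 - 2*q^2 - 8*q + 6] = -12*q - 4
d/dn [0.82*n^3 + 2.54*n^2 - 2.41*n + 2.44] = 2.46*n^2 + 5.08*n - 2.41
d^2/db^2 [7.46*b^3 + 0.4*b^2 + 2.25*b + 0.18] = 44.76*b + 0.8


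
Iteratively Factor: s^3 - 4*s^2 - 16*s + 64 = (s - 4)*(s^2 - 16) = (s - 4)*(s + 4)*(s - 4)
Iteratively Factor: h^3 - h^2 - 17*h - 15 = (h + 3)*(h^2 - 4*h - 5) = (h - 5)*(h + 3)*(h + 1)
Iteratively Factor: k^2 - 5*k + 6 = (k - 3)*(k - 2)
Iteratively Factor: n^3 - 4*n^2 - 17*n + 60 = (n - 3)*(n^2 - n - 20) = (n - 5)*(n - 3)*(n + 4)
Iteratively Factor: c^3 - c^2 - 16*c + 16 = (c - 1)*(c^2 - 16) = (c - 4)*(c - 1)*(c + 4)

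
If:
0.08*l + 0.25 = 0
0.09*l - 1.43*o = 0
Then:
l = -3.12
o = -0.20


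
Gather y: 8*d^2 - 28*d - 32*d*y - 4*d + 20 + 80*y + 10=8*d^2 - 32*d + y*(80 - 32*d) + 30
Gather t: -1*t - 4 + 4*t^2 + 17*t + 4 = 4*t^2 + 16*t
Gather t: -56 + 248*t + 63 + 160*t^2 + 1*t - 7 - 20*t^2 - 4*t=140*t^2 + 245*t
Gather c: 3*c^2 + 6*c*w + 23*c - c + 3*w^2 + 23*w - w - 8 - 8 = 3*c^2 + c*(6*w + 22) + 3*w^2 + 22*w - 16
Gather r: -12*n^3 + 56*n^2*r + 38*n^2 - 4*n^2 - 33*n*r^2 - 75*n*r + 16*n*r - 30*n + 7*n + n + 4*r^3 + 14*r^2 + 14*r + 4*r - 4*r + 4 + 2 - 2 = -12*n^3 + 34*n^2 - 22*n + 4*r^3 + r^2*(14 - 33*n) + r*(56*n^2 - 59*n + 14) + 4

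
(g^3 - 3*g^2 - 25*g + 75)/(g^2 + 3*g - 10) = (g^2 - 8*g + 15)/(g - 2)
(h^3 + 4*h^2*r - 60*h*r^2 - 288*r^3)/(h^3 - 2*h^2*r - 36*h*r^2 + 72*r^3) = (h^2 - 2*h*r - 48*r^2)/(h^2 - 8*h*r + 12*r^2)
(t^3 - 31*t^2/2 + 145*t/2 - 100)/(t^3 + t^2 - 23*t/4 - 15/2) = 2*(t^2 - 13*t + 40)/(2*t^2 + 7*t + 6)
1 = 1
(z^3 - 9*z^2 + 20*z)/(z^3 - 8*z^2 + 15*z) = (z - 4)/(z - 3)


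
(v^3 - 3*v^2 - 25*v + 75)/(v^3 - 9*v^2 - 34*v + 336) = (v^3 - 3*v^2 - 25*v + 75)/(v^3 - 9*v^2 - 34*v + 336)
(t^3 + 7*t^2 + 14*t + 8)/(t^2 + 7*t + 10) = (t^2 + 5*t + 4)/(t + 5)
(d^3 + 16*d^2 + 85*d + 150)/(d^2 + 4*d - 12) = (d^2 + 10*d + 25)/(d - 2)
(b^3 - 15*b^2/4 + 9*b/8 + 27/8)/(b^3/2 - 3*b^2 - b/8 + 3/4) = (8*b^3 - 30*b^2 + 9*b + 27)/(4*b^3 - 24*b^2 - b + 6)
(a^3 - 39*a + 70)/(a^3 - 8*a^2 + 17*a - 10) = (a + 7)/(a - 1)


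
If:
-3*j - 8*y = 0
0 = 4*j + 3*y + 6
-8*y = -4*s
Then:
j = -48/23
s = 36/23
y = 18/23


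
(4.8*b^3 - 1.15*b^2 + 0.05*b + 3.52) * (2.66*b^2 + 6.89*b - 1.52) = 12.768*b^5 + 30.013*b^4 - 15.0865*b^3 + 11.4557*b^2 + 24.1768*b - 5.3504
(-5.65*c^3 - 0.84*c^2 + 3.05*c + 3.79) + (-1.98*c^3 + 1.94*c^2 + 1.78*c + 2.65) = -7.63*c^3 + 1.1*c^2 + 4.83*c + 6.44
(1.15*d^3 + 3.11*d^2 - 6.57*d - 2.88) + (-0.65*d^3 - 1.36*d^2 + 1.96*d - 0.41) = 0.5*d^3 + 1.75*d^2 - 4.61*d - 3.29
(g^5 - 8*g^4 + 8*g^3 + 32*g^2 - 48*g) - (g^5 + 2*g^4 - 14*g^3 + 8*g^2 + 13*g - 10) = -10*g^4 + 22*g^3 + 24*g^2 - 61*g + 10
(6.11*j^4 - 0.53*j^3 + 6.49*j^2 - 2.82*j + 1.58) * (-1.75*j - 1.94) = -10.6925*j^5 - 10.9259*j^4 - 10.3293*j^3 - 7.6556*j^2 + 2.7058*j - 3.0652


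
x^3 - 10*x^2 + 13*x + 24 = (x - 8)*(x - 3)*(x + 1)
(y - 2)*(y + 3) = y^2 + y - 6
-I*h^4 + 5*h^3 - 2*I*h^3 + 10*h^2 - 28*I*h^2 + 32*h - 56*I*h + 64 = (h + 2)*(h - 4*I)*(h + 8*I)*(-I*h + 1)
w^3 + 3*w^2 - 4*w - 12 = (w - 2)*(w + 2)*(w + 3)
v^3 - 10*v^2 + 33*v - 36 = (v - 4)*(v - 3)^2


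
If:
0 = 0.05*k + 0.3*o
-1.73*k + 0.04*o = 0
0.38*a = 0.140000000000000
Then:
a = 0.37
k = 0.00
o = 0.00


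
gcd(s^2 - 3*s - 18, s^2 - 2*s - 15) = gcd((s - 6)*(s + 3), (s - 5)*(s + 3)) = s + 3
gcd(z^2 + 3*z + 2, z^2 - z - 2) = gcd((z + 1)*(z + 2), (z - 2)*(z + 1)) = z + 1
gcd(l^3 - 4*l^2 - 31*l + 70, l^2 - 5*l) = 1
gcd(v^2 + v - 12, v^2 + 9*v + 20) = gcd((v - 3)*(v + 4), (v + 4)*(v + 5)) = v + 4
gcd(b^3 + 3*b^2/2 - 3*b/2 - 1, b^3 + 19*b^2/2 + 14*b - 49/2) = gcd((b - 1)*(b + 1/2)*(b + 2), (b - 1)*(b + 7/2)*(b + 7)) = b - 1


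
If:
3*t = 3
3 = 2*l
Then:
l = 3/2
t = 1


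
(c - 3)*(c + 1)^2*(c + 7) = c^4 + 6*c^3 - 12*c^2 - 38*c - 21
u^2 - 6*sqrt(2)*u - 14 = (u - 7*sqrt(2))*(u + sqrt(2))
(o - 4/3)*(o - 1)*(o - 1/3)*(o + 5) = o^4 + 7*o^3/3 - 101*o^2/9 + 91*o/9 - 20/9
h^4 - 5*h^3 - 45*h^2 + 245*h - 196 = (h - 7)*(h - 4)*(h - 1)*(h + 7)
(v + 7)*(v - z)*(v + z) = v^3 + 7*v^2 - v*z^2 - 7*z^2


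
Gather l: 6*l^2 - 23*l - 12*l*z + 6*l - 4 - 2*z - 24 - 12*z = 6*l^2 + l*(-12*z - 17) - 14*z - 28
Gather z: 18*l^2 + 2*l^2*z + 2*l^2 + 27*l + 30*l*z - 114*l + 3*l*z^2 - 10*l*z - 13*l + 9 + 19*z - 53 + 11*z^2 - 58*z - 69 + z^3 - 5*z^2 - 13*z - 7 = 20*l^2 - 100*l + z^3 + z^2*(3*l + 6) + z*(2*l^2 + 20*l - 52) - 120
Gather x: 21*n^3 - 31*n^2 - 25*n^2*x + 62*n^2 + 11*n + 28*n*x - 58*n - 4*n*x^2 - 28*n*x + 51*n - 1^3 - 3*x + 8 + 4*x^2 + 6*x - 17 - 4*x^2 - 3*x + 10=21*n^3 - 25*n^2*x + 31*n^2 - 4*n*x^2 + 4*n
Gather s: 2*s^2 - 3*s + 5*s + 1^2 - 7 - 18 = 2*s^2 + 2*s - 24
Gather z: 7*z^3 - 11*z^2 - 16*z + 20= 7*z^3 - 11*z^2 - 16*z + 20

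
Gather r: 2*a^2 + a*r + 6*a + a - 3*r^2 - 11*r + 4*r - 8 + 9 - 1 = 2*a^2 + 7*a - 3*r^2 + r*(a - 7)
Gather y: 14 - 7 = 7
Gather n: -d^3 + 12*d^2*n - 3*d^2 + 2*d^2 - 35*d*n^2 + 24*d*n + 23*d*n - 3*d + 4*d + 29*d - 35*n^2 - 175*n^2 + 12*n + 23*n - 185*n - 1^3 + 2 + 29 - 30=-d^3 - d^2 + 30*d + n^2*(-35*d - 210) + n*(12*d^2 + 47*d - 150)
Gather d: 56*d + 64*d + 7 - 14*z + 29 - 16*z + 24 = 120*d - 30*z + 60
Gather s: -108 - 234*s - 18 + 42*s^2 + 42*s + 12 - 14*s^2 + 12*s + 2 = 28*s^2 - 180*s - 112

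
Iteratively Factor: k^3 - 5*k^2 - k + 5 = (k + 1)*(k^2 - 6*k + 5) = (k - 1)*(k + 1)*(k - 5)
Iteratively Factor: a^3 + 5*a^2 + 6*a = (a + 2)*(a^2 + 3*a) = (a + 2)*(a + 3)*(a)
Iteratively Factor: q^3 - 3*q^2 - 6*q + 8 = (q - 4)*(q^2 + q - 2) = (q - 4)*(q - 1)*(q + 2)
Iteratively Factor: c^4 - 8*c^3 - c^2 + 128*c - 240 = (c + 4)*(c^3 - 12*c^2 + 47*c - 60) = (c - 4)*(c + 4)*(c^2 - 8*c + 15) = (c - 5)*(c - 4)*(c + 4)*(c - 3)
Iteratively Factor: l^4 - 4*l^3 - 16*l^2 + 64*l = (l)*(l^3 - 4*l^2 - 16*l + 64) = l*(l - 4)*(l^2 - 16) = l*(l - 4)*(l + 4)*(l - 4)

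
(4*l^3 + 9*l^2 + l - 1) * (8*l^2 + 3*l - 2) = 32*l^5 + 84*l^4 + 27*l^3 - 23*l^2 - 5*l + 2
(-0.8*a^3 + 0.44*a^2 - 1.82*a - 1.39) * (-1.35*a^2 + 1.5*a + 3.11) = 1.08*a^5 - 1.794*a^4 + 0.629*a^3 + 0.5149*a^2 - 7.7452*a - 4.3229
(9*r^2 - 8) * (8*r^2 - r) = 72*r^4 - 9*r^3 - 64*r^2 + 8*r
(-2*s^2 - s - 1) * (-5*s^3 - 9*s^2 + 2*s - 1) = 10*s^5 + 23*s^4 + 10*s^3 + 9*s^2 - s + 1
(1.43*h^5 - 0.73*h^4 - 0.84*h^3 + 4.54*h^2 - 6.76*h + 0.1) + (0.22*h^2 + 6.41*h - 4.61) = 1.43*h^5 - 0.73*h^4 - 0.84*h^3 + 4.76*h^2 - 0.35*h - 4.51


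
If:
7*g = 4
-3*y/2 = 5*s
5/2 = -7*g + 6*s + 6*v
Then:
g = 4/7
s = -3*y/10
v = 3*y/10 + 13/12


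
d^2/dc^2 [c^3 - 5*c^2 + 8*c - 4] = 6*c - 10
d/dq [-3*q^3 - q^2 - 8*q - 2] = -9*q^2 - 2*q - 8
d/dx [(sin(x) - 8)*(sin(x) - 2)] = 2*(sin(x) - 5)*cos(x)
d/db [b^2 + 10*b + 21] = 2*b + 10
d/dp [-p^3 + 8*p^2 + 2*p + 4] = -3*p^2 + 16*p + 2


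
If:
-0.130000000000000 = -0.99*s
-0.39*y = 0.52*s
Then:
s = 0.13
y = -0.18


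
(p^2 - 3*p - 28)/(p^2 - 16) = (p - 7)/(p - 4)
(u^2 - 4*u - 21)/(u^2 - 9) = (u - 7)/(u - 3)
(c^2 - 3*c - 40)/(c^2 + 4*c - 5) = (c - 8)/(c - 1)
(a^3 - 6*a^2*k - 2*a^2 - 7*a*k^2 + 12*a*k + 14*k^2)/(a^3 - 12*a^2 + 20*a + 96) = (a^3 - 6*a^2*k - 2*a^2 - 7*a*k^2 + 12*a*k + 14*k^2)/(a^3 - 12*a^2 + 20*a + 96)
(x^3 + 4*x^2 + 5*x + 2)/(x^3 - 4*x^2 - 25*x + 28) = (x^3 + 4*x^2 + 5*x + 2)/(x^3 - 4*x^2 - 25*x + 28)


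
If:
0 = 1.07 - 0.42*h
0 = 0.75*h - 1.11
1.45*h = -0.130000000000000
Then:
No Solution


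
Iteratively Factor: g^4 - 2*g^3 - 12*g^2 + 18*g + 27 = (g + 1)*(g^3 - 3*g^2 - 9*g + 27) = (g + 1)*(g + 3)*(g^2 - 6*g + 9) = (g - 3)*(g + 1)*(g + 3)*(g - 3)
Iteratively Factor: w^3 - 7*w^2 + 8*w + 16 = (w + 1)*(w^2 - 8*w + 16) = (w - 4)*(w + 1)*(w - 4)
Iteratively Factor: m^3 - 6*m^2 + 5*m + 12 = (m - 3)*(m^2 - 3*m - 4) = (m - 3)*(m + 1)*(m - 4)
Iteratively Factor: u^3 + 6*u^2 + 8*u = (u + 4)*(u^2 + 2*u) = (u + 2)*(u + 4)*(u)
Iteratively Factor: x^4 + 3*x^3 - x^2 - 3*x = (x + 1)*(x^3 + 2*x^2 - 3*x) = x*(x + 1)*(x^2 + 2*x - 3) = x*(x + 1)*(x + 3)*(x - 1)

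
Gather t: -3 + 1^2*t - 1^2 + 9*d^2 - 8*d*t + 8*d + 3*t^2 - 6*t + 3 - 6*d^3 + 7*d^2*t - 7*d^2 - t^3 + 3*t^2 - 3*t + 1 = -6*d^3 + 2*d^2 + 8*d - t^3 + 6*t^2 + t*(7*d^2 - 8*d - 8)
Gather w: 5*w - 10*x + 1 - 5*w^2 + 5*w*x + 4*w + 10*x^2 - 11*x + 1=-5*w^2 + w*(5*x + 9) + 10*x^2 - 21*x + 2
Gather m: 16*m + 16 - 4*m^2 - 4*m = -4*m^2 + 12*m + 16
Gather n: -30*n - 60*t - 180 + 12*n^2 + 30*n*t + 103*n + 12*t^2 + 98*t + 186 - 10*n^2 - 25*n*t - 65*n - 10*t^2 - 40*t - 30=2*n^2 + n*(5*t + 8) + 2*t^2 - 2*t - 24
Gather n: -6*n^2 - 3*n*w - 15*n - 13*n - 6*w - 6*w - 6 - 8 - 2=-6*n^2 + n*(-3*w - 28) - 12*w - 16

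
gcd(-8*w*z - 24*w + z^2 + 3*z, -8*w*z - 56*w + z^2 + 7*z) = -8*w + z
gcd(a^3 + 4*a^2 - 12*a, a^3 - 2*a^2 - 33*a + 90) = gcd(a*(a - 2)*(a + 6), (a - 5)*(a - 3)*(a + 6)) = a + 6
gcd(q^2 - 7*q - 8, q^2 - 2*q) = 1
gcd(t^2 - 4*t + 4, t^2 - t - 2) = t - 2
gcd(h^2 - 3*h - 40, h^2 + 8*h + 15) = h + 5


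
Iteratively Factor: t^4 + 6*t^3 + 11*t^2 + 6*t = (t + 3)*(t^3 + 3*t^2 + 2*t) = (t + 2)*(t + 3)*(t^2 + t) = (t + 1)*(t + 2)*(t + 3)*(t)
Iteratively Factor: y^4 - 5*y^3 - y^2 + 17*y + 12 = (y - 4)*(y^3 - y^2 - 5*y - 3) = (y - 4)*(y + 1)*(y^2 - 2*y - 3) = (y - 4)*(y + 1)^2*(y - 3)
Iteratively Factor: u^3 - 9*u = (u + 3)*(u^2 - 3*u) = u*(u + 3)*(u - 3)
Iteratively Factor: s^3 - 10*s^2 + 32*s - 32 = (s - 2)*(s^2 - 8*s + 16) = (s - 4)*(s - 2)*(s - 4)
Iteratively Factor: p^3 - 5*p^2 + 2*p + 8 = (p + 1)*(p^2 - 6*p + 8) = (p - 2)*(p + 1)*(p - 4)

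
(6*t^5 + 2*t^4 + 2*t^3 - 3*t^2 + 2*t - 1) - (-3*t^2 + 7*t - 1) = 6*t^5 + 2*t^4 + 2*t^3 - 5*t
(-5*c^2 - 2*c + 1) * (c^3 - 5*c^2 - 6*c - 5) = -5*c^5 + 23*c^4 + 41*c^3 + 32*c^2 + 4*c - 5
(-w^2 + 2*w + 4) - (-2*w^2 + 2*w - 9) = w^2 + 13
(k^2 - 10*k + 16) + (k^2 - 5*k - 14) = 2*k^2 - 15*k + 2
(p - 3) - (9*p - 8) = 5 - 8*p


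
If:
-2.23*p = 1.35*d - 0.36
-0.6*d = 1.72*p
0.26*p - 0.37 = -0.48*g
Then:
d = 0.63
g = 0.89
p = -0.22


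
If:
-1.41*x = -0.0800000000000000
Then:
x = 0.06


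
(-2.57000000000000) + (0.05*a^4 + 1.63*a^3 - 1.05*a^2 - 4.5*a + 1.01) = 0.05*a^4 + 1.63*a^3 - 1.05*a^2 - 4.5*a - 1.56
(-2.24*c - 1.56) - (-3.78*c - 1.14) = 1.54*c - 0.42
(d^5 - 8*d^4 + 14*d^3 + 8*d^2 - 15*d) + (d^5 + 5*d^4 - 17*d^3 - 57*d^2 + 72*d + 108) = 2*d^5 - 3*d^4 - 3*d^3 - 49*d^2 + 57*d + 108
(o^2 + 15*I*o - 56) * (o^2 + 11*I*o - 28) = o^4 + 26*I*o^3 - 249*o^2 - 1036*I*o + 1568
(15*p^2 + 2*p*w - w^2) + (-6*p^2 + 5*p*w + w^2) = 9*p^2 + 7*p*w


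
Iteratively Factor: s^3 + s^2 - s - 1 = (s + 1)*(s^2 - 1) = (s - 1)*(s + 1)*(s + 1)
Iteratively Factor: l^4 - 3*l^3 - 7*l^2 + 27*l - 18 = (l - 2)*(l^3 - l^2 - 9*l + 9) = (l - 2)*(l - 1)*(l^2 - 9) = (l - 2)*(l - 1)*(l + 3)*(l - 3)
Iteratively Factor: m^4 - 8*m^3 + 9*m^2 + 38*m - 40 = (m - 5)*(m^3 - 3*m^2 - 6*m + 8) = (m - 5)*(m + 2)*(m^2 - 5*m + 4) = (m - 5)*(m - 4)*(m + 2)*(m - 1)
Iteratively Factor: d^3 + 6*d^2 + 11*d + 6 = (d + 3)*(d^2 + 3*d + 2) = (d + 1)*(d + 3)*(d + 2)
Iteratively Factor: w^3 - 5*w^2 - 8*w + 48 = (w - 4)*(w^2 - w - 12) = (w - 4)^2*(w + 3)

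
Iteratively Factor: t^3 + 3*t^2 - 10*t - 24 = (t + 2)*(t^2 + t - 12) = (t - 3)*(t + 2)*(t + 4)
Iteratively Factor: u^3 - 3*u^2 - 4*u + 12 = (u - 2)*(u^2 - u - 6) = (u - 3)*(u - 2)*(u + 2)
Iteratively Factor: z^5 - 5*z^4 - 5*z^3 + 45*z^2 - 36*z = (z + 3)*(z^4 - 8*z^3 + 19*z^2 - 12*z) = (z - 3)*(z + 3)*(z^3 - 5*z^2 + 4*z) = z*(z - 3)*(z + 3)*(z^2 - 5*z + 4) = z*(z - 3)*(z - 1)*(z + 3)*(z - 4)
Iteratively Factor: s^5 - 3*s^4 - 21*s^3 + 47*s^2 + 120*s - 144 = (s + 3)*(s^4 - 6*s^3 - 3*s^2 + 56*s - 48) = (s - 4)*(s + 3)*(s^3 - 2*s^2 - 11*s + 12) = (s - 4)*(s + 3)^2*(s^2 - 5*s + 4) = (s - 4)*(s - 1)*(s + 3)^2*(s - 4)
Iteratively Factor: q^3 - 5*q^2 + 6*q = (q)*(q^2 - 5*q + 6) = q*(q - 2)*(q - 3)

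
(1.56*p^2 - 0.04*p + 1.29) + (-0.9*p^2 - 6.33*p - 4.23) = 0.66*p^2 - 6.37*p - 2.94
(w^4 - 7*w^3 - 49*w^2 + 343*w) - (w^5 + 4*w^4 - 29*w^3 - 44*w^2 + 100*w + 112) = -w^5 - 3*w^4 + 22*w^3 - 5*w^2 + 243*w - 112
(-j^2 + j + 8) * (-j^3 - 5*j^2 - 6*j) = j^5 + 4*j^4 - 7*j^3 - 46*j^2 - 48*j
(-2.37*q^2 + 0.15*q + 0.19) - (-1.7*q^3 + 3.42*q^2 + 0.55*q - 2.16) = 1.7*q^3 - 5.79*q^2 - 0.4*q + 2.35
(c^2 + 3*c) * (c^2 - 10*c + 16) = c^4 - 7*c^3 - 14*c^2 + 48*c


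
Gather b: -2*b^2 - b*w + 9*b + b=-2*b^2 + b*(10 - w)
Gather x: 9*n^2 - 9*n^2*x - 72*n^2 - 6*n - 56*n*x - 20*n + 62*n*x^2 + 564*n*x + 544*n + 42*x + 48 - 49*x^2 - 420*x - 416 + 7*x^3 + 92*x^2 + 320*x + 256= -63*n^2 + 518*n + 7*x^3 + x^2*(62*n + 43) + x*(-9*n^2 + 508*n - 58) - 112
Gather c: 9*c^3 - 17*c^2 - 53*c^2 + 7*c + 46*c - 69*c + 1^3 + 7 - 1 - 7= 9*c^3 - 70*c^2 - 16*c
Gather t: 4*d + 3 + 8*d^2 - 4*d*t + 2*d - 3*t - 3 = 8*d^2 + 6*d + t*(-4*d - 3)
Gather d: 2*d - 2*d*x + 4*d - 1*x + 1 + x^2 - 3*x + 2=d*(6 - 2*x) + x^2 - 4*x + 3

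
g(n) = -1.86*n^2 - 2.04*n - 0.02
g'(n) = -3.72*n - 2.04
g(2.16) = -13.10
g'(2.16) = -10.08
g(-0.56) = 0.54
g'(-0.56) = 0.04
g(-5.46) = -44.33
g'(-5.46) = 18.27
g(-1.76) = -2.19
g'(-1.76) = 4.51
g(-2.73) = -8.31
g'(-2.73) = 8.12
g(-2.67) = -7.83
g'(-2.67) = 7.89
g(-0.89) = 0.32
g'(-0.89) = 1.27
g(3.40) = -28.46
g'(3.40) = -14.69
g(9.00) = -169.04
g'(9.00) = -35.52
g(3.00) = -22.88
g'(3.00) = -13.20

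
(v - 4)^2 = v^2 - 8*v + 16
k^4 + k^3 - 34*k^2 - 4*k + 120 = (k - 5)*(k - 2)*(k + 2)*(k + 6)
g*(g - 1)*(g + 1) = g^3 - g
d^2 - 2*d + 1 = (d - 1)^2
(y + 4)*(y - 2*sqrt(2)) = y^2 - 2*sqrt(2)*y + 4*y - 8*sqrt(2)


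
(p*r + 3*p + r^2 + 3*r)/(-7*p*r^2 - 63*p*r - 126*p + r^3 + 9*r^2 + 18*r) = (-p - r)/(7*p*r + 42*p - r^2 - 6*r)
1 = 1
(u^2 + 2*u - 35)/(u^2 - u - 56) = (u - 5)/(u - 8)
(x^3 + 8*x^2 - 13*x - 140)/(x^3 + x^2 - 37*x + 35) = (x^2 + x - 20)/(x^2 - 6*x + 5)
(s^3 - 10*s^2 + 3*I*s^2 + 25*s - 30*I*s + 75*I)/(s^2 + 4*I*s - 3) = (s^2 - 10*s + 25)/(s + I)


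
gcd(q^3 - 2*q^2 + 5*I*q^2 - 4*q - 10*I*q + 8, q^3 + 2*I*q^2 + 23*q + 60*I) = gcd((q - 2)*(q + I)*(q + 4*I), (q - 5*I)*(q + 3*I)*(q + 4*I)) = q + 4*I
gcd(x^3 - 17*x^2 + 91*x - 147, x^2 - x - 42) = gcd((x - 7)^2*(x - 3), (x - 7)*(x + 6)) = x - 7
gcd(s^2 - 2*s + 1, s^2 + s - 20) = 1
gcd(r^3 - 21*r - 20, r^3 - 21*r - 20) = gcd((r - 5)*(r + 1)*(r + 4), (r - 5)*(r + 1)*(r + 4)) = r^3 - 21*r - 20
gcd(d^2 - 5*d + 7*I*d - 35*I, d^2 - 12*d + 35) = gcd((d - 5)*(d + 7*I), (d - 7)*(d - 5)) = d - 5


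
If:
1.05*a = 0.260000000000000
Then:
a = 0.25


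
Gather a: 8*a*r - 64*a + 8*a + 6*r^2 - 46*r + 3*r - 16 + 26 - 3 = a*(8*r - 56) + 6*r^2 - 43*r + 7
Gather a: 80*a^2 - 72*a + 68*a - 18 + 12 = 80*a^2 - 4*a - 6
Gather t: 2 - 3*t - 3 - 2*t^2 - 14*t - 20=-2*t^2 - 17*t - 21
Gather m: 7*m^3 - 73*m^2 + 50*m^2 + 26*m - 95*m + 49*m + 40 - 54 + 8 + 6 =7*m^3 - 23*m^2 - 20*m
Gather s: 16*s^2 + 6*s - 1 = 16*s^2 + 6*s - 1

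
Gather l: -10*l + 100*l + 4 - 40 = 90*l - 36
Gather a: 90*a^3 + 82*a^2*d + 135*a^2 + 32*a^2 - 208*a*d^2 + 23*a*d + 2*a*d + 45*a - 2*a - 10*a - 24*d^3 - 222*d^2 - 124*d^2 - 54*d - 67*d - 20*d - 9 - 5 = 90*a^3 + a^2*(82*d + 167) + a*(-208*d^2 + 25*d + 33) - 24*d^3 - 346*d^2 - 141*d - 14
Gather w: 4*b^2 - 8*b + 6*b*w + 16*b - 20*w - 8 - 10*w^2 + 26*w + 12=4*b^2 + 8*b - 10*w^2 + w*(6*b + 6) + 4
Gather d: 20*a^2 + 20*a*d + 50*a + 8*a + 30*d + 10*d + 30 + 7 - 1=20*a^2 + 58*a + d*(20*a + 40) + 36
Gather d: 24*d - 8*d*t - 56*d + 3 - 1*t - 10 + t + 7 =d*(-8*t - 32)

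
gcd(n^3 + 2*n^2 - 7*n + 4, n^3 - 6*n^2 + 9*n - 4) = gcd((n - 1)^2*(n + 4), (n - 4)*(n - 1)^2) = n^2 - 2*n + 1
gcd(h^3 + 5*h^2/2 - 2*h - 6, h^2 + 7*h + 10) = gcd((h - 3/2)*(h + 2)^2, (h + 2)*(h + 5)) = h + 2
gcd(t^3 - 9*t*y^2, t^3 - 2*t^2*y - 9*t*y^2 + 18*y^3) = -t^2 + 9*y^2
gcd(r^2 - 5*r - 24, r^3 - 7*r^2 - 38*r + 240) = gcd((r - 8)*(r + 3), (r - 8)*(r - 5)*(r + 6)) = r - 8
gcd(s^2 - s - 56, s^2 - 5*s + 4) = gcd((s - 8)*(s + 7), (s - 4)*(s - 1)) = 1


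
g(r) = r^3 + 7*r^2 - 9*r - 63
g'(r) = 3*r^2 + 14*r - 9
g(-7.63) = -31.01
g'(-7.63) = 58.83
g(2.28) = -35.28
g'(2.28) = 38.52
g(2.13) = -40.75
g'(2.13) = 34.43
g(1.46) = -58.11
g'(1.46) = 17.83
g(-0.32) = -59.44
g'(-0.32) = -13.17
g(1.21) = -61.87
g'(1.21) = 12.33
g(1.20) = -61.99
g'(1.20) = 12.12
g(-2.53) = -11.62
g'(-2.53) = -25.22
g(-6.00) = 27.00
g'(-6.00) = 15.00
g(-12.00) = -675.00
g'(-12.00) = 255.00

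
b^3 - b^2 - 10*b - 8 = (b - 4)*(b + 1)*(b + 2)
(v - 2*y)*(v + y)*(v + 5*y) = v^3 + 4*v^2*y - 7*v*y^2 - 10*y^3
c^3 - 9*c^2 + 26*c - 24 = (c - 4)*(c - 3)*(c - 2)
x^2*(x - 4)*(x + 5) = x^4 + x^3 - 20*x^2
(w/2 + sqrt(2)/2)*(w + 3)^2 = w^3/2 + sqrt(2)*w^2/2 + 3*w^2 + 3*sqrt(2)*w + 9*w/2 + 9*sqrt(2)/2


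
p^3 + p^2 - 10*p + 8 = (p - 2)*(p - 1)*(p + 4)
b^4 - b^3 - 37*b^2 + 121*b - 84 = (b - 4)*(b - 3)*(b - 1)*(b + 7)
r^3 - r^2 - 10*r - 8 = (r - 4)*(r + 1)*(r + 2)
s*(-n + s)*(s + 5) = -n*s^2 - 5*n*s + s^3 + 5*s^2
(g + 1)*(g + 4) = g^2 + 5*g + 4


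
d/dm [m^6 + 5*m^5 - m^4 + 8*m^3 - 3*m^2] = m*(6*m^4 + 25*m^3 - 4*m^2 + 24*m - 6)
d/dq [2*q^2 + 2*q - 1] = 4*q + 2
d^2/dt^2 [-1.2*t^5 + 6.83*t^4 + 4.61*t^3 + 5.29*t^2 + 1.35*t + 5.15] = -24.0*t^3 + 81.96*t^2 + 27.66*t + 10.58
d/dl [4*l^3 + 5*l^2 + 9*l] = 12*l^2 + 10*l + 9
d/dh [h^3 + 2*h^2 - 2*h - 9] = 3*h^2 + 4*h - 2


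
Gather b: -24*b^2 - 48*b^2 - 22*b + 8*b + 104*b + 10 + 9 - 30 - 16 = -72*b^2 + 90*b - 27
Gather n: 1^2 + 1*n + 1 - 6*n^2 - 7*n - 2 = -6*n^2 - 6*n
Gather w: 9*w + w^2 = w^2 + 9*w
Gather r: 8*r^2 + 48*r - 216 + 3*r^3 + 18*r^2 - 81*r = 3*r^3 + 26*r^2 - 33*r - 216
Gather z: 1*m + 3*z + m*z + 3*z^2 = m + 3*z^2 + z*(m + 3)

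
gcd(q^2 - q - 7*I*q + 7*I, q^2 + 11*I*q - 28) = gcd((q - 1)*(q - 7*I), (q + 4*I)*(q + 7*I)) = 1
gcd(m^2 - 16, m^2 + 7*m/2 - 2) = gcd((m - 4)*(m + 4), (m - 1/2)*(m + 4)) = m + 4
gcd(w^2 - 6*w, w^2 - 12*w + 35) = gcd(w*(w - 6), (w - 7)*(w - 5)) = 1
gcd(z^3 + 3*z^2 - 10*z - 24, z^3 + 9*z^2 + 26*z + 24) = z^2 + 6*z + 8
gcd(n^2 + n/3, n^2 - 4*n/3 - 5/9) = n + 1/3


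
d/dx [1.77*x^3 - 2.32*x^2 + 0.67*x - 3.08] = 5.31*x^2 - 4.64*x + 0.67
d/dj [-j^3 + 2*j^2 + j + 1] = -3*j^2 + 4*j + 1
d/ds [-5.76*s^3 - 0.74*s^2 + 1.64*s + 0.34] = -17.28*s^2 - 1.48*s + 1.64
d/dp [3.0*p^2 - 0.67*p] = 6.0*p - 0.67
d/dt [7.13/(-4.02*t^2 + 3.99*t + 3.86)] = (57.3252*t - 28.4487)/(-4.02*t^2 + 3.99*t + 3.86)^2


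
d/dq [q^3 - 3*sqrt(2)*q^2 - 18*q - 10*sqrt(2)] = 3*q^2 - 6*sqrt(2)*q - 18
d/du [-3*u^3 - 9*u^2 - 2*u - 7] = -9*u^2 - 18*u - 2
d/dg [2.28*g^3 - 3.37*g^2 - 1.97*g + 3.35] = 6.84*g^2 - 6.74*g - 1.97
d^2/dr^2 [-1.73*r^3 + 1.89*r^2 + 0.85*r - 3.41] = 3.78 - 10.38*r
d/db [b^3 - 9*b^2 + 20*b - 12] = 3*b^2 - 18*b + 20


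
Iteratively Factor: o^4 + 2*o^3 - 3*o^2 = (o)*(o^3 + 2*o^2 - 3*o) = o^2*(o^2 + 2*o - 3) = o^2*(o - 1)*(o + 3)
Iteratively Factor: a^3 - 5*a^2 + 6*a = (a - 3)*(a^2 - 2*a) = (a - 3)*(a - 2)*(a)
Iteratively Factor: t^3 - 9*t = (t + 3)*(t^2 - 3*t) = t*(t + 3)*(t - 3)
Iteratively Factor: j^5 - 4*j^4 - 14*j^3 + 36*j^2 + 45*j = (j - 5)*(j^4 + j^3 - 9*j^2 - 9*j) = j*(j - 5)*(j^3 + j^2 - 9*j - 9) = j*(j - 5)*(j - 3)*(j^2 + 4*j + 3) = j*(j - 5)*(j - 3)*(j + 1)*(j + 3)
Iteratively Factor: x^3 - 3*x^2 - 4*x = (x)*(x^2 - 3*x - 4) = x*(x + 1)*(x - 4)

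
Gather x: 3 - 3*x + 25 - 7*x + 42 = 70 - 10*x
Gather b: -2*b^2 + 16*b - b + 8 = -2*b^2 + 15*b + 8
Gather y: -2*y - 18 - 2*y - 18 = -4*y - 36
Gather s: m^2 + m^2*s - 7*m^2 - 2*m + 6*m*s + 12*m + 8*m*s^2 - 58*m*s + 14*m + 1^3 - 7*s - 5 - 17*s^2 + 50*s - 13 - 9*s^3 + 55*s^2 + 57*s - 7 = -6*m^2 + 24*m - 9*s^3 + s^2*(8*m + 38) + s*(m^2 - 52*m + 100) - 24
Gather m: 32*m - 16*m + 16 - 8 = 16*m + 8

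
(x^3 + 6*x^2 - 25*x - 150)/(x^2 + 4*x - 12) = (x^2 - 25)/(x - 2)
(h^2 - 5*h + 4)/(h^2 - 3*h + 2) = (h - 4)/(h - 2)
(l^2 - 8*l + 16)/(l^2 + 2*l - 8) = (l^2 - 8*l + 16)/(l^2 + 2*l - 8)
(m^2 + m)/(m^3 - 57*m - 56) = m/(m^2 - m - 56)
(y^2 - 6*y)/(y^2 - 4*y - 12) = y/(y + 2)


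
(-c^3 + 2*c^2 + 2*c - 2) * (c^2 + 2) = -c^5 + 2*c^4 + 2*c^2 + 4*c - 4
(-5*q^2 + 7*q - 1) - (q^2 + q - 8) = -6*q^2 + 6*q + 7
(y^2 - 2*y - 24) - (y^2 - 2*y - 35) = 11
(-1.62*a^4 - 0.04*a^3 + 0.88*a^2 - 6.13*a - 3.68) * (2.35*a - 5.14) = -3.807*a^5 + 8.2328*a^4 + 2.2736*a^3 - 18.9287*a^2 + 22.8602*a + 18.9152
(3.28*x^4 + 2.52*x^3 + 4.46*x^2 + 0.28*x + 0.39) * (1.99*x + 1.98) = 6.5272*x^5 + 11.5092*x^4 + 13.865*x^3 + 9.388*x^2 + 1.3305*x + 0.7722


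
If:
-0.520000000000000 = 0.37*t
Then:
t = -1.41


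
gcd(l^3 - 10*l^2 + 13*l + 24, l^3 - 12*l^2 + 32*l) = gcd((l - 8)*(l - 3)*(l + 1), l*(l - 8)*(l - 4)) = l - 8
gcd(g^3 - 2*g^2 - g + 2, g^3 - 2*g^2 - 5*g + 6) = g - 1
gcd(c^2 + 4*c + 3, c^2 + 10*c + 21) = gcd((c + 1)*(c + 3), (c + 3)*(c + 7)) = c + 3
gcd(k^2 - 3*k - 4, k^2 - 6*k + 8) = k - 4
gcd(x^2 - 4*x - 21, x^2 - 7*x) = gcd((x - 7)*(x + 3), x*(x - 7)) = x - 7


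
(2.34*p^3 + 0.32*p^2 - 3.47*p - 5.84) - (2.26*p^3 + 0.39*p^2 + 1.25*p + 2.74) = 0.0800000000000001*p^3 - 0.07*p^2 - 4.72*p - 8.58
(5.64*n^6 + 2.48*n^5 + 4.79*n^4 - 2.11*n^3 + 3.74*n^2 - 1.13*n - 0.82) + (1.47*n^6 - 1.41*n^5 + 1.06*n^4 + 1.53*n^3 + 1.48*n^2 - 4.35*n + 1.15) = 7.11*n^6 + 1.07*n^5 + 5.85*n^4 - 0.58*n^3 + 5.22*n^2 - 5.48*n + 0.33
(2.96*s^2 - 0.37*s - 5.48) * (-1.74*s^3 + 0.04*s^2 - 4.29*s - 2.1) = -5.1504*s^5 + 0.7622*s^4 - 3.178*s^3 - 4.8479*s^2 + 24.2862*s + 11.508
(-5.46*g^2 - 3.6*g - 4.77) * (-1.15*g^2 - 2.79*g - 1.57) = 6.279*g^4 + 19.3734*g^3 + 24.1017*g^2 + 18.9603*g + 7.4889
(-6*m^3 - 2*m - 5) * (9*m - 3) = -54*m^4 + 18*m^3 - 18*m^2 - 39*m + 15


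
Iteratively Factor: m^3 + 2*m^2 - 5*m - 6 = (m - 2)*(m^2 + 4*m + 3) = (m - 2)*(m + 3)*(m + 1)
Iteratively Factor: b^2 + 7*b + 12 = (b + 4)*(b + 3)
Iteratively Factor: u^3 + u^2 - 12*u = (u - 3)*(u^2 + 4*u) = (u - 3)*(u + 4)*(u)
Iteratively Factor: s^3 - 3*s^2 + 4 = (s - 2)*(s^2 - s - 2) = (s - 2)*(s + 1)*(s - 2)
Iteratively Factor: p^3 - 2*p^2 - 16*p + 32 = (p + 4)*(p^2 - 6*p + 8) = (p - 4)*(p + 4)*(p - 2)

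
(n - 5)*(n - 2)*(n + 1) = n^3 - 6*n^2 + 3*n + 10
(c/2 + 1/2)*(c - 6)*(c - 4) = c^3/2 - 9*c^2/2 + 7*c + 12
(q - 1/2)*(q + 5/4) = q^2 + 3*q/4 - 5/8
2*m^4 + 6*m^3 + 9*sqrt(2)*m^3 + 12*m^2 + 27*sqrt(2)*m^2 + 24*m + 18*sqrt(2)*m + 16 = (m + 2)*(m + 4*sqrt(2))*(sqrt(2)*m + 1)*(sqrt(2)*m + sqrt(2))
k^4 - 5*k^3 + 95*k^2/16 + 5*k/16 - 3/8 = (k - 3)*(k - 2)*(k - 1/4)*(k + 1/4)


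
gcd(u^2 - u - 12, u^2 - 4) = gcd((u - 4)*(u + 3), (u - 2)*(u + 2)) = 1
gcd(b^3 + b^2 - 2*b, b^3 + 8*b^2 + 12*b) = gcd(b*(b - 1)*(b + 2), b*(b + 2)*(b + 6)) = b^2 + 2*b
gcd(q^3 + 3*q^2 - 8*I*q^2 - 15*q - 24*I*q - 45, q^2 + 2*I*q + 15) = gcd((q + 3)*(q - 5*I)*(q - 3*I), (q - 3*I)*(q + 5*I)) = q - 3*I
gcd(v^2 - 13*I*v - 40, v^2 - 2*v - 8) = 1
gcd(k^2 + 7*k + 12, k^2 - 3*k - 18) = k + 3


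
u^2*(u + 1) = u^3 + u^2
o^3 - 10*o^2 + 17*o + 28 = (o - 7)*(o - 4)*(o + 1)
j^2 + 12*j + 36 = (j + 6)^2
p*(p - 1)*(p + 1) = p^3 - p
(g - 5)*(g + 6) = g^2 + g - 30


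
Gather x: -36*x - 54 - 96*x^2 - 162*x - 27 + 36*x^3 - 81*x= 36*x^3 - 96*x^2 - 279*x - 81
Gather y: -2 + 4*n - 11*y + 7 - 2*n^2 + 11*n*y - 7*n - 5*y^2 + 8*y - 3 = -2*n^2 - 3*n - 5*y^2 + y*(11*n - 3) + 2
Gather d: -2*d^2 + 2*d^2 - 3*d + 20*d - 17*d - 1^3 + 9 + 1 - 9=0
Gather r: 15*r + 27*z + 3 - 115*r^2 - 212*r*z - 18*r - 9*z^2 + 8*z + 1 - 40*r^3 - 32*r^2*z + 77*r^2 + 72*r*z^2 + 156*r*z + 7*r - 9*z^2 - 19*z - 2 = -40*r^3 + r^2*(-32*z - 38) + r*(72*z^2 - 56*z + 4) - 18*z^2 + 16*z + 2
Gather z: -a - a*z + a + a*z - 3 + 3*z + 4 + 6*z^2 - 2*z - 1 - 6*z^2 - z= 0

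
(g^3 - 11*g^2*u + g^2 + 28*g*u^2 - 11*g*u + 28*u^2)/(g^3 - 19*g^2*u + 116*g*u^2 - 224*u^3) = (-g - 1)/(-g + 8*u)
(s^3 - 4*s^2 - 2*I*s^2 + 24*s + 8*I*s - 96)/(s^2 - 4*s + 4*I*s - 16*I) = s - 6*I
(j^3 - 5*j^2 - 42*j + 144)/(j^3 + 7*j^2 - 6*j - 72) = (j - 8)/(j + 4)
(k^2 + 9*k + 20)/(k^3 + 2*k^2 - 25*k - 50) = (k + 4)/(k^2 - 3*k - 10)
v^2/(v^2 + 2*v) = v/(v + 2)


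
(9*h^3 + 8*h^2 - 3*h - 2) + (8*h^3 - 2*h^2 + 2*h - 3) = 17*h^3 + 6*h^2 - h - 5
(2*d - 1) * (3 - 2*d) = -4*d^2 + 8*d - 3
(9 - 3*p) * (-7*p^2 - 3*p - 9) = 21*p^3 - 54*p^2 - 81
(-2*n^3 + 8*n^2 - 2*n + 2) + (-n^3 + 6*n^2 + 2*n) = -3*n^3 + 14*n^2 + 2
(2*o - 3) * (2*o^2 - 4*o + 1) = 4*o^3 - 14*o^2 + 14*o - 3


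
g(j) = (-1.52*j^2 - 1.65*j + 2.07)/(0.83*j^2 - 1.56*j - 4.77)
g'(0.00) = 0.49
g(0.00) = -0.43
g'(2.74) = 8.78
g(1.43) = 0.64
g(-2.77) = -0.85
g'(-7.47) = 0.05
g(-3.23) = -0.95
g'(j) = (1.56 - 1.66*j)*(-1.52*j^2 - 1.65*j + 2.07)/(0.83*j^2 - 1.56*j - 4.77)^2 + (-3.04*j - 1.65)/(0.83*j^2 - 1.56*j - 4.77)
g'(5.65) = 1.16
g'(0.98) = 0.84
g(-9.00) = -1.39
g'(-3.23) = 0.18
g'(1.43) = 1.23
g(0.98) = 0.18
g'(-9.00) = 0.04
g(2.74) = 4.93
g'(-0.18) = 0.46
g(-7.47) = -1.32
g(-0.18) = -0.52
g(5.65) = -4.32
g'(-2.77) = 0.26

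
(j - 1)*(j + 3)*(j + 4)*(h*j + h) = h*j^4 + 7*h*j^3 + 11*h*j^2 - 7*h*j - 12*h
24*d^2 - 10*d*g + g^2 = (-6*d + g)*(-4*d + g)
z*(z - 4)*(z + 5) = z^3 + z^2 - 20*z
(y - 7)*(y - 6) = y^2 - 13*y + 42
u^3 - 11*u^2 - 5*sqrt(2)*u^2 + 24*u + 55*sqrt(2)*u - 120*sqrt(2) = (u - 8)*(u - 3)*(u - 5*sqrt(2))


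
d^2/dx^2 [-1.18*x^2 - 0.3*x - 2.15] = -2.36000000000000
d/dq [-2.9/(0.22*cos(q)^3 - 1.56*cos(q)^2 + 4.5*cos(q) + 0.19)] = (-1.914*cos(q)^2 + 9.048*cos(q) - 13.05)*sin(q)/(0.22*cos(q)^3 - 1.56*cos(q)^2 + 4.5*cos(q) + 0.19)^2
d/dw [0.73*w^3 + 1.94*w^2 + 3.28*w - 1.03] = 2.19*w^2 + 3.88*w + 3.28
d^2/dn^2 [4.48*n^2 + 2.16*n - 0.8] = 8.96000000000000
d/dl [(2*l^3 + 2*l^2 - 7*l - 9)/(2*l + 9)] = (8*l^3 + 58*l^2 + 36*l - 45)/(4*l^2 + 36*l + 81)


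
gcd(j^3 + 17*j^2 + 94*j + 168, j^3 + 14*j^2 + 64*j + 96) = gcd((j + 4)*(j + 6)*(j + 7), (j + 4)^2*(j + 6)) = j^2 + 10*j + 24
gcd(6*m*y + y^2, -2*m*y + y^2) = y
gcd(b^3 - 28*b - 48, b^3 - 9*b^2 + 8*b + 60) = b^2 - 4*b - 12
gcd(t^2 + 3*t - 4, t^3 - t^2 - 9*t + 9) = t - 1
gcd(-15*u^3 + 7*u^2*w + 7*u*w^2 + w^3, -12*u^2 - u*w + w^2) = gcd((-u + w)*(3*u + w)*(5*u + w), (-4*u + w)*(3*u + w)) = 3*u + w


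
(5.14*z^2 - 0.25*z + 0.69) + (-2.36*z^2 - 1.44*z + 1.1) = 2.78*z^2 - 1.69*z + 1.79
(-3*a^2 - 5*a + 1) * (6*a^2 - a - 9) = -18*a^4 - 27*a^3 + 38*a^2 + 44*a - 9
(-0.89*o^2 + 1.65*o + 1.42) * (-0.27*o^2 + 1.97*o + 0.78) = 0.2403*o^4 - 2.1988*o^3 + 2.1729*o^2 + 4.0844*o + 1.1076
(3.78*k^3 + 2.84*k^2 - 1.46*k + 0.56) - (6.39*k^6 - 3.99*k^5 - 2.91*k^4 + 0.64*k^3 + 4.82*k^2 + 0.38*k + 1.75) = -6.39*k^6 + 3.99*k^5 + 2.91*k^4 + 3.14*k^3 - 1.98*k^2 - 1.84*k - 1.19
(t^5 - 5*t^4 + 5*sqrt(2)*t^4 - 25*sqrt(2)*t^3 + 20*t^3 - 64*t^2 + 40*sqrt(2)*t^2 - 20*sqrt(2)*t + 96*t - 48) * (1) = t^5 - 5*t^4 + 5*sqrt(2)*t^4 - 25*sqrt(2)*t^3 + 20*t^3 - 64*t^2 + 40*sqrt(2)*t^2 - 20*sqrt(2)*t + 96*t - 48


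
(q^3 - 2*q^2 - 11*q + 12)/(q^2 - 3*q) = (q^3 - 2*q^2 - 11*q + 12)/(q*(q - 3))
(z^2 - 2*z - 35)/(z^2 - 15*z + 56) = (z + 5)/(z - 8)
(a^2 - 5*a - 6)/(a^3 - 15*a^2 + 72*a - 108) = (a + 1)/(a^2 - 9*a + 18)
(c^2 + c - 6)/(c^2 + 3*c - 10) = (c + 3)/(c + 5)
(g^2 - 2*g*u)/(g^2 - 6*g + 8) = g*(g - 2*u)/(g^2 - 6*g + 8)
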